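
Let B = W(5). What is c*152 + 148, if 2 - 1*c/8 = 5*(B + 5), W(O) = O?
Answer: -58220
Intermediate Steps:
B = 5
c = -384 (c = 16 - 40*(5 + 5) = 16 - 40*10 = 16 - 8*50 = 16 - 400 = -384)
c*152 + 148 = -384*152 + 148 = -58368 + 148 = -58220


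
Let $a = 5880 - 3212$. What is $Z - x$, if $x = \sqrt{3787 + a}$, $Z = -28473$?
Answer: $-28473 - \sqrt{6455} \approx -28553.0$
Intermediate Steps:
$a = 2668$
$x = \sqrt{6455}$ ($x = \sqrt{3787 + 2668} = \sqrt{6455} \approx 80.343$)
$Z - x = -28473 - \sqrt{6455}$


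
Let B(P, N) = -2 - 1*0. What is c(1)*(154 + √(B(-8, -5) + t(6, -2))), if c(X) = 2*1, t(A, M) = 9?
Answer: 308 + 2*√7 ≈ 313.29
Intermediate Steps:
B(P, N) = -2 (B(P, N) = -2 + 0 = -2)
c(X) = 2
c(1)*(154 + √(B(-8, -5) + t(6, -2))) = 2*(154 + √(-2 + 9)) = 2*(154 + √7) = 308 + 2*√7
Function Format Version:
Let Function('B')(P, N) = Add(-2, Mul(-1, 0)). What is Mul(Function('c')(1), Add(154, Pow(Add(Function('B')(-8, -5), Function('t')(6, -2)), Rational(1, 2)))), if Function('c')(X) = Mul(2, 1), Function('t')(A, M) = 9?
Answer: Add(308, Mul(2, Pow(7, Rational(1, 2)))) ≈ 313.29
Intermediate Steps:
Function('B')(P, N) = -2 (Function('B')(P, N) = Add(-2, 0) = -2)
Function('c')(X) = 2
Mul(Function('c')(1), Add(154, Pow(Add(Function('B')(-8, -5), Function('t')(6, -2)), Rational(1, 2)))) = Mul(2, Add(154, Pow(Add(-2, 9), Rational(1, 2)))) = Mul(2, Add(154, Pow(7, Rational(1, 2)))) = Add(308, Mul(2, Pow(7, Rational(1, 2))))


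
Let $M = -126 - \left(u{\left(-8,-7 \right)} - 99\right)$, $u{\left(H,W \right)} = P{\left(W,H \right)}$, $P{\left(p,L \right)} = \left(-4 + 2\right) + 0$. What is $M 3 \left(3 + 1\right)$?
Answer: $-300$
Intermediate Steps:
$P{\left(p,L \right)} = -2$ ($P{\left(p,L \right)} = -2 + 0 = -2$)
$u{\left(H,W \right)} = -2$
$M = -25$ ($M = -126 - \left(-2 - 99\right) = -126 - -101 = -126 + 101 = -25$)
$M 3 \left(3 + 1\right) = - 25 \cdot 3 \left(3 + 1\right) = - 25 \cdot 3 \cdot 4 = \left(-25\right) 12 = -300$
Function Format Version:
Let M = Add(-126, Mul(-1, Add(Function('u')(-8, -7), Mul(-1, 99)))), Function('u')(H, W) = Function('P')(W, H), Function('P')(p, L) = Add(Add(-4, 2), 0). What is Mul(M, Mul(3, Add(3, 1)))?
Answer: -300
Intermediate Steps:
Function('P')(p, L) = -2 (Function('P')(p, L) = Add(-2, 0) = -2)
Function('u')(H, W) = -2
M = -25 (M = Add(-126, Mul(-1, Add(-2, Mul(-1, 99)))) = Add(-126, Mul(-1, Add(-2, -99))) = Add(-126, Mul(-1, -101)) = Add(-126, 101) = -25)
Mul(M, Mul(3, Add(3, 1))) = Mul(-25, Mul(3, Add(3, 1))) = Mul(-25, Mul(3, 4)) = Mul(-25, 12) = -300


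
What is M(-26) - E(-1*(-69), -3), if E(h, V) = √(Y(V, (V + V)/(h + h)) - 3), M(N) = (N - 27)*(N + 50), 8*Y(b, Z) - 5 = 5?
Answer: -1272 - I*√7/2 ≈ -1272.0 - 1.3229*I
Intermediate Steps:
Y(b, Z) = 5/4 (Y(b, Z) = 5/8 + (⅛)*5 = 5/8 + 5/8 = 5/4)
M(N) = (-27 + N)*(50 + N)
E(h, V) = I*√7/2 (E(h, V) = √(5/4 - 3) = √(-7/4) = I*√7/2)
M(-26) - E(-1*(-69), -3) = (-1350 + (-26)² + 23*(-26)) - I*√7/2 = (-1350 + 676 - 598) - I*√7/2 = -1272 - I*√7/2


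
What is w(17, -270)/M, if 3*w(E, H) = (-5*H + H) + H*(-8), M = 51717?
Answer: 360/17239 ≈ 0.020883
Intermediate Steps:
w(E, H) = -4*H (w(E, H) = ((-5*H + H) + H*(-8))/3 = (-4*H - 8*H)/3 = (-12*H)/3 = -4*H)
w(17, -270)/M = -4*(-270)/51717 = 1080*(1/51717) = 360/17239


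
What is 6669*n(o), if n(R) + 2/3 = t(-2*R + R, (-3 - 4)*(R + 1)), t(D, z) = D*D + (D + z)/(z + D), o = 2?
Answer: 28899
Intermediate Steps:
t(D, z) = 1 + D² (t(D, z) = D² + (D + z)/(D + z) = D² + 1 = 1 + D²)
n(R) = ⅓ + R² (n(R) = -⅔ + (1 + (-2*R + R)²) = -⅔ + (1 + (-R)²) = -⅔ + (1 + R²) = ⅓ + R²)
6669*n(o) = 6669*(⅓ + 2²) = 6669*(⅓ + 4) = 6669*(13/3) = 28899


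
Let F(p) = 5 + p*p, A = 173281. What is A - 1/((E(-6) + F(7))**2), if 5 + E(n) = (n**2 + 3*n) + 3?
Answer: 849076899/4900 ≈ 1.7328e+5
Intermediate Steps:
E(n) = -2 + n**2 + 3*n (E(n) = -5 + ((n**2 + 3*n) + 3) = -5 + (3 + n**2 + 3*n) = -2 + n**2 + 3*n)
F(p) = 5 + p**2
A - 1/((E(-6) + F(7))**2) = 173281 - 1/(((-2 + (-6)**2 + 3*(-6)) + (5 + 7**2))**2) = 173281 - 1/(((-2 + 36 - 18) + (5 + 49))**2) = 173281 - 1/((16 + 54)**2) = 173281 - 1/(70**2) = 173281 - 1/4900 = 849076899/4900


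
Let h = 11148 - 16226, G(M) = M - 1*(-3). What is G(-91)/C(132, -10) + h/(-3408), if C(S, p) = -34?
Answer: 118139/28968 ≈ 4.0783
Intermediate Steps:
G(M) = 3 + M (G(M) = M + 3 = 3 + M)
h = -5078
G(-91)/C(132, -10) + h/(-3408) = (3 - 91)/(-34) - 5078/(-3408) = -88*(-1/34) - 5078*(-1/3408) = 44/17 + 2539/1704 = 118139/28968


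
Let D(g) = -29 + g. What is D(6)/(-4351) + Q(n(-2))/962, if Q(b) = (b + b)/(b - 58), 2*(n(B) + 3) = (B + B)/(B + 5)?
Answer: 2094516/387173735 ≈ 0.0054098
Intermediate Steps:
n(B) = -3 + B/(5 + B) (n(B) = -3 + ((B + B)/(B + 5))/2 = -3 + ((2*B)/(5 + B))/2 = -3 + (2*B/(5 + B))/2 = -3 + B/(5 + B))
Q(b) = 2*b/(-58 + b) (Q(b) = (2*b)/(-58 + b) = 2*b/(-58 + b))
D(6)/(-4351) + Q(n(-2))/962 = (-29 + 6)/(-4351) + (2*((-15 - 2*(-2))/(5 - 2))/(-58 + (-15 - 2*(-2))/(5 - 2)))/962 = -23*(-1/4351) + (2*((-15 + 4)/3)/(-58 + (-15 + 4)/3))*(1/962) = 23/4351 + (2*((⅓)*(-11))/(-58 + (⅓)*(-11)))*(1/962) = 23/4351 + (2*(-11/3)/(-58 - 11/3))*(1/962) = 23/4351 + (2*(-11/3)/(-185/3))*(1/962) = 23/4351 + (2*(-11/3)*(-3/185))*(1/962) = 23/4351 + (22/185)*(1/962) = 23/4351 + 11/88985 = 2094516/387173735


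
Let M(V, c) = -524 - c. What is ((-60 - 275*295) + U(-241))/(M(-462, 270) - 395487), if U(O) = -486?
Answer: 81671/396281 ≈ 0.20609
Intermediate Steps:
((-60 - 275*295) + U(-241))/(M(-462, 270) - 395487) = ((-60 - 275*295) - 486)/((-524 - 1*270) - 395487) = ((-60 - 81125) - 486)/((-524 - 270) - 395487) = (-81185 - 486)/(-794 - 395487) = -81671/(-396281) = -81671*(-1/396281) = 81671/396281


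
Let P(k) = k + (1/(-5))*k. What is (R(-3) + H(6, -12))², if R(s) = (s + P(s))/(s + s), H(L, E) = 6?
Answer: 4761/100 ≈ 47.610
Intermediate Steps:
P(k) = 4*k/5 (P(k) = k + (1*(-⅕))*k = k - k/5 = 4*k/5)
R(s) = 9/10 (R(s) = (s + 4*s/5)/(s + s) = (9*s/5)/((2*s)) = (9*s/5)*(1/(2*s)) = 9/10)
(R(-3) + H(6, -12))² = (9/10 + 6)² = (69/10)² = 4761/100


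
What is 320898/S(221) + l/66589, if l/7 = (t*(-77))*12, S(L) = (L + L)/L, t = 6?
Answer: 10684099653/66589 ≈ 1.6045e+5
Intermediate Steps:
S(L) = 2 (S(L) = (2*L)/L = 2)
l = -38808 (l = 7*((6*(-77))*12) = 7*(-462*12) = 7*(-5544) = -38808)
320898/S(221) + l/66589 = 320898/2 - 38808/66589 = 320898*(1/2) - 38808*1/66589 = 160449 - 38808/66589 = 10684099653/66589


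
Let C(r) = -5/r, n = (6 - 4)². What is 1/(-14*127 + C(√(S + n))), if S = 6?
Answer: -3556/6322563 + √10/6322563 ≈ -0.00056193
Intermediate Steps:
n = 4 (n = 2² = 4)
1/(-14*127 + C(√(S + n))) = 1/(-14*127 - 5/√(6 + 4)) = 1/(-1778 - 5*√10/10) = 1/(-1778 - √10/2)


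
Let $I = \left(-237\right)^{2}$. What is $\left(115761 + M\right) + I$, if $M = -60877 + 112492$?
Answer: $223545$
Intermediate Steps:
$M = 51615$
$I = 56169$
$\left(115761 + M\right) + I = \left(115761 + 51615\right) + 56169 = 167376 + 56169 = 223545$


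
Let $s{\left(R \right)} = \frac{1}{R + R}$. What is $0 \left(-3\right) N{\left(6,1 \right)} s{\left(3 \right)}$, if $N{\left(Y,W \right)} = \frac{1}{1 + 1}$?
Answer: $0$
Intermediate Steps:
$s{\left(R \right)} = \frac{1}{2 R}$
$N{\left(Y,W \right)} = \frac{1}{2}$
$0 \left(-3\right) N{\left(6,1 \right)} s{\left(3 \right)} = 0 \left(-3\right) \frac{1}{2} \frac{1}{2 \cdot 3} = 0 \cdot \frac{1}{2} \cdot \frac{1}{2} \cdot \frac{1}{3} = 0 \cdot \frac{1}{6} = 0$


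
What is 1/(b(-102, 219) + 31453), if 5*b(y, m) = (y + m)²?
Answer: 5/170954 ≈ 2.9248e-5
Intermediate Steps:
b(y, m) = (m + y)²/5 (b(y, m) = (y + m)²/5 = (m + y)²/5)
1/(b(-102, 219) + 31453) = 1/((219 - 102)²/5 + 31453) = 1/((⅕)*117² + 31453) = 1/((⅕)*13689 + 31453) = 1/(13689/5 + 31453) = 1/(170954/5) = 5/170954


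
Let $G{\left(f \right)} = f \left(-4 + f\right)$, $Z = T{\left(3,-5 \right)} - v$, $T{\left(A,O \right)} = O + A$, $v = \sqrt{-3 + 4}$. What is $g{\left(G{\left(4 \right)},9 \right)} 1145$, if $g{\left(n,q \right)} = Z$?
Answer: $-3435$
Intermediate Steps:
$v = 1$ ($v = \sqrt{1} = 1$)
$T{\left(A,O \right)} = A + O$
$Z = -3$ ($Z = \left(3 - 5\right) - 1 = -2 - 1 = -3$)
$g{\left(n,q \right)} = -3$
$g{\left(G{\left(4 \right)},9 \right)} 1145 = \left(-3\right) 1145 = -3435$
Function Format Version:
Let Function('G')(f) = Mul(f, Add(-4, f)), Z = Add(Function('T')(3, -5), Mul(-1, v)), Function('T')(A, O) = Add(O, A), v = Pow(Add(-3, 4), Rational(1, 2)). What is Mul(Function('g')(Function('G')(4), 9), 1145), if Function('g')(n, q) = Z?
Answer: -3435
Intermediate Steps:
v = 1 (v = Pow(1, Rational(1, 2)) = 1)
Function('T')(A, O) = Add(A, O)
Z = -3 (Z = Add(Add(3, -5), Mul(-1, 1)) = Add(-2, -1) = -3)
Function('g')(n, q) = -3
Mul(Function('g')(Function('G')(4), 9), 1145) = Mul(-3, 1145) = -3435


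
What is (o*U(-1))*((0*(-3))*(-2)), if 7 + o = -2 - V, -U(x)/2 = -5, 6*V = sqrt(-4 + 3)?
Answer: 0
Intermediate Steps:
V = I/6 (V = sqrt(-4 + 3)/6 = sqrt(-1)/6 = I/6 ≈ 0.16667*I)
U(x) = 10 (U(x) = -2*(-5) = 10)
o = -9 - I/6 (o = -7 + (-2 - I/6) = -9 - I/6 ≈ -9.0 - 0.16667*I)
(o*U(-1))*((0*(-3))*(-2)) = ((-9 - I/6)*10)*((0*(-3))*(-2)) = (-90 - 5*I/3)*(0*(-2)) = (-90 - 5*I/3)*0 = 0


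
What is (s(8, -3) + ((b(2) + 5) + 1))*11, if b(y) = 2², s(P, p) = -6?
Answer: 44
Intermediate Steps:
b(y) = 4
(s(8, -3) + ((b(2) + 5) + 1))*11 = (-6 + ((4 + 5) + 1))*11 = (-6 + (9 + 1))*11 = (-6 + 10)*11 = 4*11 = 44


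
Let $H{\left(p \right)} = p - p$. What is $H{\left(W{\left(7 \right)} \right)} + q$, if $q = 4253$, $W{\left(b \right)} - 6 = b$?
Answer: $4253$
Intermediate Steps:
$W{\left(b \right)} = 6 + b$
$H{\left(p \right)} = 0$
$H{\left(W{\left(7 \right)} \right)} + q = 0 + 4253 = 4253$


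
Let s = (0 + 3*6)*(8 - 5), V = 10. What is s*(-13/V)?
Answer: -351/5 ≈ -70.200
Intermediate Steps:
s = 54 (s = (0 + 18)*3 = 18*3 = 54)
s*(-13/V) = 54*(-13/10) = -351/5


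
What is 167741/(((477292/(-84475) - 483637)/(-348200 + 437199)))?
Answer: -1261108796854025/40855712867 ≈ -30867.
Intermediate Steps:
167741/(((477292/(-84475) - 483637)/(-348200 + 437199))) = 167741/(((477292*(-1/84475) - 483637)/88999)) = 167741/(((-477292/84475 - 483637)*(1/88999))) = 167741/((-40855712867/84475*1/88999)) = 167741/(-40855712867/7518190525) = 167741*(-7518190525/40855712867) = -1261108796854025/40855712867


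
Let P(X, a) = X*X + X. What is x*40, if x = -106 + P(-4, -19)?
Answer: -3760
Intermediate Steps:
P(X, a) = X + X² (P(X, a) = X² + X = X + X²)
x = -94 (x = -106 - 4*(1 - 4) = -106 - 4*(-3) = -106 + 12 = -94)
x*40 = -94*40 = -3760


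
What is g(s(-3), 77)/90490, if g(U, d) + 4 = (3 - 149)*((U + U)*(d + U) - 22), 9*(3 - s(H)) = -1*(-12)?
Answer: -157844/407205 ≈ -0.38763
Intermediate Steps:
s(H) = 5/3 (s(H) = 3 - (-1)*(-12)/9 = 3 - ⅑*12 = 3 - 4/3 = 5/3)
g(U, d) = 3208 - 292*U*(U + d) (g(U, d) = -4 + (3 - 149)*((U + U)*(d + U) - 22) = -4 - 146*((2*U)*(U + d) - 22) = -4 - 146*(2*U*(U + d) - 22) = -4 - 146*(-22 + 2*U*(U + d)) = -4 + (3212 - 292*U*(U + d)) = 3208 - 292*U*(U + d))
g(s(-3), 77)/90490 = (3208 - 292*(5/3)² - 292*5/3*77)/90490 = (3208 - 292*25/9 - 112420/3)*(1/90490) = (3208 - 7300/9 - 112420/3)*(1/90490) = -315688/9*1/90490 = -157844/407205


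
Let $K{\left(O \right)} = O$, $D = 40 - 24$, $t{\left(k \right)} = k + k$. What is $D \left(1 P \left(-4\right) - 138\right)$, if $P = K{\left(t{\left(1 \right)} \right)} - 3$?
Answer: $-2144$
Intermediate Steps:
$t{\left(k \right)} = 2 k$
$D = 16$ ($D = 40 - 24 = 16$)
$P = -1$ ($P = 2 \cdot 1 - 3 = 2 - 3 = -1$)
$D \left(1 P \left(-4\right) - 138\right) = 16 \left(1 \left(-1\right) \left(-4\right) - 138\right) = 16 \left(\left(-1\right) \left(-4\right) - 138\right) = 16 \left(4 - 138\right) = 16 \left(-134\right) = -2144$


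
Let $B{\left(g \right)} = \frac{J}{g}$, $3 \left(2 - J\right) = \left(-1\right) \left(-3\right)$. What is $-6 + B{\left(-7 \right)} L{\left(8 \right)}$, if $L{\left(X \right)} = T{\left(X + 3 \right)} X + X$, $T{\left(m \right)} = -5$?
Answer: $- \frac{10}{7} \approx -1.4286$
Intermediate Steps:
$J = 1$ ($J = 2 - \frac{\left(-1\right) \left(-3\right)}{3} = 2 - 1 = 1$)
$B{\left(g \right)} = \frac{1}{g}$ ($B{\left(g \right)} = 1 \frac{1}{g} = \frac{1}{g}$)
$L{\left(X \right)} = - 4 X$ ($L{\left(X \right)} = - 5 X + X = - 4 X$)
$-6 + B{\left(-7 \right)} L{\left(8 \right)} = -6 + \frac{\left(-4\right) 8}{-7} = -6 - - \frac{32}{7} = -6 + \frac{32}{7} = - \frac{10}{7}$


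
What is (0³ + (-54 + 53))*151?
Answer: -151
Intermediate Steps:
(0³ + (-54 + 53))*151 = (0 - 1)*151 = -1*151 = -151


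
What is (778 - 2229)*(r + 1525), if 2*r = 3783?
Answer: -9914683/2 ≈ -4.9573e+6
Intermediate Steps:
r = 3783/2 (r = (1/2)*3783 = 3783/2 ≈ 1891.5)
(778 - 2229)*(r + 1525) = (778 - 2229)*(3783/2 + 1525) = -1451*6833/2 = -9914683/2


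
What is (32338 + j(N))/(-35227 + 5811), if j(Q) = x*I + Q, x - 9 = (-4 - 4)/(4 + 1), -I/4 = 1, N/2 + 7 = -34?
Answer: -40283/36770 ≈ -1.0955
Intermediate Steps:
N = -82 (N = -14 + 2*(-34) = -14 - 68 = -82)
I = -4 (I = -4*1 = -4)
x = 37/5 (x = 9 + (-4 - 4)/(4 + 1) = 9 - 8/5 = 37/5 ≈ 7.4000)
j(Q) = -148/5 + Q (j(Q) = (37/5)*(-4) + Q = -148/5 + Q)
(32338 + j(N))/(-35227 + 5811) = (32338 + (-148/5 - 82))/(-35227 + 5811) = (32338 - 558/5)/(-29416) = (161132/5)*(-1/29416) = -40283/36770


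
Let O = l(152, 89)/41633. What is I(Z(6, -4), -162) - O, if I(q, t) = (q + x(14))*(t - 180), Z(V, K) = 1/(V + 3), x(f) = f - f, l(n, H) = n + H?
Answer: -1582295/41633 ≈ -38.006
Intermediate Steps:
l(n, H) = H + n
x(f) = 0
Z(V, K) = 1/(3 + V)
I(q, t) = q*(-180 + t) (I(q, t) = (q + 0)*(t - 180) = q*(-180 + t))
O = 241/41633 (O = (89 + 152)/41633 = 241*(1/41633) = 241/41633 ≈ 0.0057887)
I(Z(6, -4), -162) - O = (-180 - 162)/(3 + 6) - 1*241/41633 = -342/9 - 241/41633 = (1/9)*(-342) - 241/41633 = -38 - 241/41633 = -1582295/41633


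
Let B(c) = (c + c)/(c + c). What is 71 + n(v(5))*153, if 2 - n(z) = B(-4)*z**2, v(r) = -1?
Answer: 224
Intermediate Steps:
B(c) = 1 (B(c) = (2*c)/((2*c)) = (2*c)*(1/(2*c)) = 1)
n(z) = 2 - z**2
71 + n(v(5))*153 = 71 + (2 - 1*(-1)**2)*153 = 71 + (2 - 1*1)*153 = 71 + (2 - 1)*153 = 71 + 1*153 = 71 + 153 = 224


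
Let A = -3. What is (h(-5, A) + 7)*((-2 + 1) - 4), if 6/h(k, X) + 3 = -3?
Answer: -30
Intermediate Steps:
h(k, X) = -1 (h(k, X) = 6/(-3 - 3) = 6/(-6) = 6*(-⅙) = -1)
(h(-5, A) + 7)*((-2 + 1) - 4) = (-1 + 7)*((-2 + 1) - 4) = 6*(-1 - 4) = 6*(-5) = -30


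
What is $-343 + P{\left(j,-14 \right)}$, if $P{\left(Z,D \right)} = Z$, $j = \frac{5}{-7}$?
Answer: $- \frac{2406}{7} \approx -343.71$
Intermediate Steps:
$j = - \frac{5}{7}$ ($j = 5 \left(- \frac{1}{7}\right) = - \frac{5}{7} \approx -0.71429$)
$-343 + P{\left(j,-14 \right)} = -343 - \frac{5}{7} = - \frac{2406}{7}$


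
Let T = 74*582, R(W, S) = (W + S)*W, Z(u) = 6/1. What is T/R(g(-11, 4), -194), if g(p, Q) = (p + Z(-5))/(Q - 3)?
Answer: 43068/995 ≈ 43.284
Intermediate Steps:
Z(u) = 6 (Z(u) = 6*1 = 6)
g(p, Q) = (6 + p)/(-3 + Q) (g(p, Q) = (p + 6)/(Q - 3) = (6 + p)/(-3 + Q))
R(W, S) = W*(S + W) (R(W, S) = (S + W)*W = W*(S + W))
T = 43068
T/R(g(-11, 4), -194) = 43068/((((6 - 11)/(-3 + 4))*(-194 + (6 - 11)/(-3 + 4)))) = 43068/(((-5/1)*(-194 - 5/1))) = 43068/(((1*(-5))*(-194 + 1*(-5)))) = 43068/((-5*(-194 - 5))) = 43068/((-5*(-199))) = 43068/995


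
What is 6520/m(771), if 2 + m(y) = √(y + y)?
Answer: 6520/769 + 3260*√1542/769 ≈ 174.95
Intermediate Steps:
m(y) = -2 + √2*√y (m(y) = -2 + √(y + y) = -2 + √(2*y) = -2 + √2*√y)
6520/m(771) = 6520/(-2 + √2*√771) = 6520/(-2 + √1542)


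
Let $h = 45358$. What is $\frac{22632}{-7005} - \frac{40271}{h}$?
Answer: $- \frac{436213537}{105910930} \approx -4.1187$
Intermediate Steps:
$\frac{22632}{-7005} - \frac{40271}{h} = \frac{22632}{-7005} - \frac{40271}{45358} = 22632 \left(- \frac{1}{7005}\right) - \frac{40271}{45358} = - \frac{7544}{2335} - \frac{40271}{45358} = - \frac{436213537}{105910930}$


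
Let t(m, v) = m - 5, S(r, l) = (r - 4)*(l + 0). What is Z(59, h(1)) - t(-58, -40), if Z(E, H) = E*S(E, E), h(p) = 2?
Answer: 191518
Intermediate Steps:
S(r, l) = l*(-4 + r) (S(r, l) = (-4 + r)*l = l*(-4 + r))
t(m, v) = -5 + m
Z(E, H) = E²*(-4 + E) (Z(E, H) = E*(E*(-4 + E)) = E²*(-4 + E))
Z(59, h(1)) - t(-58, -40) = 59²*(-4 + 59) - (-5 - 58) = 3481*55 - 1*(-63) = 191455 + 63 = 191518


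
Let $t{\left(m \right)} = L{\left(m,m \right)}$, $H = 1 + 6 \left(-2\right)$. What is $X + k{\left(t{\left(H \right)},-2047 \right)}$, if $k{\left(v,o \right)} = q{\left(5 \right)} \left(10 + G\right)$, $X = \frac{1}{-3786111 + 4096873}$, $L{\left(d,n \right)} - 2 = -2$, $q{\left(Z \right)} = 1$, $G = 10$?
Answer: $\frac{6215241}{310762} \approx 20.0$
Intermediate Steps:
$L{\left(d,n \right)} = 0$ ($L{\left(d,n \right)} = 2 - 2 = 0$)
$H = -11$ ($H = 1 - 12 = -11$)
$t{\left(m \right)} = 0$
$X = \frac{1}{310762} \approx 3.2179 \cdot 10^{-6}$
$k{\left(v,o \right)} = 20$ ($k{\left(v,o \right)} = 1 \left(10 + 10\right) = 1 \cdot 20 = 20$)
$X + k{\left(t{\left(H \right)},-2047 \right)} = \frac{1}{310762} + 20 = \frac{6215241}{310762}$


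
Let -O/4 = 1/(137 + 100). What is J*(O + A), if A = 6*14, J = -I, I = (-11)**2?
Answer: -2408384/237 ≈ -10162.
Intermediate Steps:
I = 121
J = -121 (J = -1*121 = -121)
O = -4/237 (O = -4/(137 + 100) = -4/237 ≈ -0.016878)
A = 84
J*(O + A) = -121*(-4/237 + 84) = -121*19904/237 = -2408384/237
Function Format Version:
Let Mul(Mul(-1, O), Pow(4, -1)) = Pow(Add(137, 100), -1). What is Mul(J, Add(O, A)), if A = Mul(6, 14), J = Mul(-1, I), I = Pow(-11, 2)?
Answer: Rational(-2408384, 237) ≈ -10162.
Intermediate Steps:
I = 121
J = -121 (J = Mul(-1, 121) = -121)
O = Rational(-4, 237) (O = Mul(-4, Pow(Add(137, 100), -1)) = Mul(-4, Pow(237, -1)) = Mul(-4, Rational(1, 237)) = Rational(-4, 237) ≈ -0.016878)
A = 84
Mul(J, Add(O, A)) = Mul(-121, Add(Rational(-4, 237), 84)) = Mul(-121, Rational(19904, 237)) = Rational(-2408384, 237)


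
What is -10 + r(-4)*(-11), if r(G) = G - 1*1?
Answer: 45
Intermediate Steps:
r(G) = -1 + G (r(G) = G - 1 = -1 + G)
-10 + r(-4)*(-11) = -10 + (-1 - 4)*(-11) = -10 - 5*(-11) = -10 + 55 = 45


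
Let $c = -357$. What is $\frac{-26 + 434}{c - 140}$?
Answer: $- \frac{408}{497} \approx -0.82093$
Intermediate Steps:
$\frac{-26 + 434}{c - 140} = \frac{-26 + 434}{-357 - 140} = \frac{408}{-497} = 408 \left(- \frac{1}{497}\right) = - \frac{408}{497}$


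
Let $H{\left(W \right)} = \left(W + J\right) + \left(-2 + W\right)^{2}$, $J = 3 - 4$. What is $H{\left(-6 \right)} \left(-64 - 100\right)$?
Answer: $-9348$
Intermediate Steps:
$J = -1$ ($J = 3 - 4 = -1$)
$H{\left(W \right)} = -1 + W + \left(-2 + W\right)^{2}$ ($H{\left(W \right)} = \left(W - 1\right) + \left(-2 + W\right)^{2} = \left(-1 + W\right) + \left(-2 + W\right)^{2} = -1 + W + \left(-2 + W\right)^{2}$)
$H{\left(-6 \right)} \left(-64 - 100\right) = \left(-1 - 6 + \left(-2 - 6\right)^{2}\right) \left(-64 - 100\right) = \left(-1 - 6 + \left(-8\right)^{2}\right) \left(-164\right) = \left(-1 - 6 + 64\right) \left(-164\right) = 57 \left(-164\right) = -9348$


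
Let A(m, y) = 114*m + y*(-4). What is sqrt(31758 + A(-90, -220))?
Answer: sqrt(22378) ≈ 149.59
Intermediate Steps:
A(m, y) = -4*y + 114*m (A(m, y) = 114*m - 4*y = -4*y + 114*m)
sqrt(31758 + A(-90, -220)) = sqrt(31758 + (-4*(-220) + 114*(-90))) = sqrt(31758 + (880 - 10260)) = sqrt(31758 - 9380) = sqrt(22378)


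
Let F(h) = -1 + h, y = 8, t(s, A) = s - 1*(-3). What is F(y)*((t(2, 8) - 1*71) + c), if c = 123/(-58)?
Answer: -27657/58 ≈ -476.84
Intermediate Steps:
t(s, A) = 3 + s (t(s, A) = s + 3 = 3 + s)
c = -123/58 (c = 123*(-1/58) = -123/58 ≈ -2.1207)
F(y)*((t(2, 8) - 1*71) + c) = (-1 + 8)*(((3 + 2) - 1*71) - 123/58) = 7*((5 - 71) - 123/58) = 7*(-66 - 123/58) = 7*(-3951/58) = -27657/58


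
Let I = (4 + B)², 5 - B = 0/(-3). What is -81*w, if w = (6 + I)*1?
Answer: -7047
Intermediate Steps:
B = 5 (B = 5 - 0/(-3) = 5 - 0*(-1)/3 = 5 - 1*0 = 5 + 0 = 5)
I = 81 (I = (4 + 5)² = 9² = 81)
w = 87 (w = (6 + 81)*1 = 87*1 = 87)
-81*w = -81*87 = -7047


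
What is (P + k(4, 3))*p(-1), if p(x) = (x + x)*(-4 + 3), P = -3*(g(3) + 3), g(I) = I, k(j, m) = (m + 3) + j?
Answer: -16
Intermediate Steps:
k(j, m) = 3 + j + m (k(j, m) = (3 + m) + j = 3 + j + m)
P = -18 (P = -3*(3 + 3) = -3*6 = -18)
p(x) = -2*x (p(x) = (2*x)*(-1) = -2*x)
(P + k(4, 3))*p(-1) = (-18 + (3 + 4 + 3))*(-2*(-1)) = (-18 + 10)*2 = -8*2 = -16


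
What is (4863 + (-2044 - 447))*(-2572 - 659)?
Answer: -7663932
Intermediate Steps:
(4863 + (-2044 - 447))*(-2572 - 659) = (4863 - 2491)*(-3231) = 2372*(-3231) = -7663932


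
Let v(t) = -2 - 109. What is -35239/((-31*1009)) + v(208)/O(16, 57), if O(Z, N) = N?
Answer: -487782/594301 ≈ -0.82077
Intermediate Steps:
v(t) = -111
-35239/((-31*1009)) + v(208)/O(16, 57) = -35239/((-31*1009)) - 111/57 = -35239/(-31279) - 111*1/57 = -35239*(-1/31279) - 37/19 = 35239/31279 - 37/19 = -487782/594301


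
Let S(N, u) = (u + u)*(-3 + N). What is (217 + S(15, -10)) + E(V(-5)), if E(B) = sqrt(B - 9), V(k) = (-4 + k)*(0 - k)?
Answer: -23 + 3*I*sqrt(6) ≈ -23.0 + 7.3485*I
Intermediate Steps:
S(N, u) = 2*u*(-3 + N) (S(N, u) = (2*u)*(-3 + N) = 2*u*(-3 + N))
V(k) = -k*(-4 + k) (V(k) = (-4 + k)*(-k) = -k*(-4 + k))
E(B) = sqrt(-9 + B)
(217 + S(15, -10)) + E(V(-5)) = (217 + 2*(-10)*(-3 + 15)) + sqrt(-9 - 5*(4 - 1*(-5))) = (217 + 2*(-10)*12) + sqrt(-9 - 5*(4 + 5)) = (217 - 240) + sqrt(-9 - 5*9) = -23 + sqrt(-9 - 45) = -23 + sqrt(-54) = -23 + 3*I*sqrt(6)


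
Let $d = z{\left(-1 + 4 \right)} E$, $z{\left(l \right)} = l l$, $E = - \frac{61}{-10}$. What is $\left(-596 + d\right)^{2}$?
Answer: $\frac{29278921}{100} \approx 2.9279 \cdot 10^{5}$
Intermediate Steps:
$E = \frac{61}{10}$ ($E = \left(-61\right) \left(- \frac{1}{10}\right) = \frac{61}{10} \approx 6.1$)
$z{\left(l \right)} = l^{2}$
$d = \frac{549}{10}$ ($d = \left(-1 + 4\right)^{2} \cdot \frac{61}{10} = 3^{2} \cdot \frac{61}{10} = 9 \cdot \frac{61}{10} = \frac{549}{10} \approx 54.9$)
$\left(-596 + d\right)^{2} = \left(-596 + \frac{549}{10}\right)^{2} = \left(- \frac{5411}{10}\right)^{2} = \frac{29278921}{100}$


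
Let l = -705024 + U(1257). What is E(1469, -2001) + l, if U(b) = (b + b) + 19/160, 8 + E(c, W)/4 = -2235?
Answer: -113837101/160 ≈ -7.1148e+5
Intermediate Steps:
E(c, W) = -8972 (E(c, W) = -32 + 4*(-2235) = -32 - 8940 = -8972)
U(b) = 19/160 + 2*b (U(b) = 2*b + 19*(1/160) = 2*b + 19/160 = 19/160 + 2*b)
l = -112401581/160 (l = -705024 + (19/160 + 2*1257) = -705024 + (19/160 + 2514) = -705024 + 402259/160 = -112401581/160 ≈ -7.0251e+5)
E(1469, -2001) + l = -8972 - 112401581/160 = -113837101/160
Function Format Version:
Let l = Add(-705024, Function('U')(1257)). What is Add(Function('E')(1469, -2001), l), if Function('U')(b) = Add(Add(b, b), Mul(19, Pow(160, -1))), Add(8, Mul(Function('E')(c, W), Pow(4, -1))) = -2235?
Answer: Rational(-113837101, 160) ≈ -7.1148e+5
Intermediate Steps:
Function('E')(c, W) = -8972 (Function('E')(c, W) = Add(-32, Mul(4, -2235)) = Add(-32, -8940) = -8972)
Function('U')(b) = Add(Rational(19, 160), Mul(2, b)) (Function('U')(b) = Add(Mul(2, b), Mul(19, Rational(1, 160))) = Add(Mul(2, b), Rational(19, 160)) = Add(Rational(19, 160), Mul(2, b)))
l = Rational(-112401581, 160) (l = Add(-705024, Add(Rational(19, 160), Mul(2, 1257))) = Add(-705024, Add(Rational(19, 160), 2514)) = Add(-705024, Rational(402259, 160)) = Rational(-112401581, 160) ≈ -7.0251e+5)
Add(Function('E')(1469, -2001), l) = Add(-8972, Rational(-112401581, 160)) = Rational(-113837101, 160)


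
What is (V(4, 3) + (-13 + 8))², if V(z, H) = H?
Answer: 4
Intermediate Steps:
(V(4, 3) + (-13 + 8))² = (3 + (-13 + 8))² = (3 - 5)² = (-2)² = 4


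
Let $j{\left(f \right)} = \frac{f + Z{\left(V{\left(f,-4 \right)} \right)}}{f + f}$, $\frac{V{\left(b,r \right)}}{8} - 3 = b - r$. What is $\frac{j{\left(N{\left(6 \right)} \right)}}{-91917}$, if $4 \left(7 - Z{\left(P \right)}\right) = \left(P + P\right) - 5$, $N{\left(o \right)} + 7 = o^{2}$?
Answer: $\frac{61}{3046392} \approx 2.0024 \cdot 10^{-5}$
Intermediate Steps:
$V{\left(b,r \right)} = 24 - 8 r + 8 b$ ($V{\left(b,r \right)} = 24 + 8 \left(b - r\right) = 24 + \left(- 8 r + 8 b\right) = 24 - 8 r + 8 b$)
$N{\left(o \right)} = -7 + o^{2}$
$Z{\left(P \right)} = \frac{33}{4} - \frac{P}{2}$ ($Z{\left(P \right)} = 7 - \frac{\left(P + P\right) - 5}{4} = 7 - \frac{2 P - 5}{4} = 7 - \frac{-5 + 2 P}{4} = 7 - \left(- \frac{5}{4} + \frac{P}{2}\right) = \frac{33}{4} - \frac{P}{2}$)
$j{\left(f \right)} = \frac{- \frac{79}{4} - 3 f}{2 f}$ ($j{\left(f \right)} = \frac{f - \left(- \frac{33}{4} + \frac{24 - -32 + 8 f}{2}\right)}{f + f} = \frac{f - \left(- \frac{33}{4} + \frac{24 + 32 + 8 f}{2}\right)}{2 f} = \left(f - \left(- \frac{33}{4} + \frac{56 + 8 f}{2}\right)\right) \frac{1}{2 f} = \left(f + \left(\frac{33}{4} - \left(28 + 4 f\right)\right)\right) \frac{1}{2 f} = \left(f - \left(\frac{79}{4} + 4 f\right)\right) \frac{1}{2 f} = \left(- \frac{79}{4} - 3 f\right) \frac{1}{2 f} = \frac{- \frac{79}{4} - 3 f}{2 f}$)
$\frac{j{\left(N{\left(6 \right)} \right)}}{-91917} = \frac{\frac{1}{8} \frac{1}{-7 + 6^{2}} \left(-79 - 12 \left(-7 + 6^{2}\right)\right)}{-91917} = \frac{-79 - 12 \left(-7 + 36\right)}{8 \left(-7 + 36\right)} \left(- \frac{1}{91917}\right) = \frac{-79 - 348}{8 \cdot 29} \left(- \frac{1}{91917}\right) = \frac{1}{8} \cdot \frac{1}{29} \left(-79 - 348\right) \left(- \frac{1}{91917}\right) = \frac{1}{8} \cdot \frac{1}{29} \left(-427\right) \left(- \frac{1}{91917}\right) = \left(- \frac{427}{232}\right) \left(- \frac{1}{91917}\right) = \frac{61}{3046392}$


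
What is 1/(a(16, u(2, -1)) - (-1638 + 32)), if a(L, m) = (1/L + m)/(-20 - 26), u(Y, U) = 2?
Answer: 736/1181983 ≈ 0.00062268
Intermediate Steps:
a(L, m) = -m/46 - 1/(46*L) (a(L, m) = (m + 1/L)/(-46) = (m + 1/L)*(-1/46) = -m/46 - 1/(46*L))
1/(a(16, u(2, -1)) - (-1638 + 32)) = 1/((1/46)*(-1 - 1*16*2)/16 - (-1638 + 32)) = 1/((1/46)*(1/16)*(-1 - 32) - 1*(-1606)) = 1/((1/46)*(1/16)*(-33) + 1606) = 1/(-33/736 + 1606) = 1/(1181983/736) = 736/1181983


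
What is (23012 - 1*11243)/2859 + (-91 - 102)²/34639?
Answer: 171387094/33010967 ≈ 5.1918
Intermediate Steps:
(23012 - 1*11243)/2859 + (-91 - 102)²/34639 = (23012 - 11243)*(1/2859) + (-193)²*(1/34639) = 11769*(1/2859) + 37249*(1/34639) = 3923/953 + 37249/34639 = 171387094/33010967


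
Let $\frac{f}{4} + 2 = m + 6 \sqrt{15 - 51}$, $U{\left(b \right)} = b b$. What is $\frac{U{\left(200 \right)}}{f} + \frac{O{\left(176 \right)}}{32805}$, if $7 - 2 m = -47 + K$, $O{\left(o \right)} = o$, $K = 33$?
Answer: $\frac{11154663248}{179541765} - \frac{1440000 i}{5473} \approx 62.129 - 263.11 i$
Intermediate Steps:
$U{\left(b \right)} = b^{2}$
$m = \frac{21}{2}$ ($m = \frac{7}{2} - \frac{-47 + 33}{2} = \frac{7}{2} - -7 = \frac{7}{2} + 7 = \frac{21}{2} \approx 10.5$)
$f = 34 + 144 i$ ($f = -8 + 4 \left(\frac{21}{2} + 6 \sqrt{15 - 51}\right) = -8 + 4 \left(\frac{21}{2} + 6 \sqrt{-36}\right) = -8 + 4 \left(\frac{21}{2} + 6 \cdot 6 i\right) = -8 + 4 \left(\frac{21}{2} + 36 i\right) = -8 + \left(42 + 144 i\right) = 34 + 144 i \approx 34.0 + 144.0 i$)
$\frac{U{\left(200 \right)}}{f} + \frac{O{\left(176 \right)}}{32805} = \frac{200^{2}}{34 + 144 i} + \frac{176}{32805} = 40000 \frac{34 - 144 i}{21892} + 176 \cdot \frac{1}{32805} = \frac{10000 \left(34 - 144 i\right)}{5473} + \frac{176}{32805} = \frac{176}{32805} + \frac{10000 \left(34 - 144 i\right)}{5473}$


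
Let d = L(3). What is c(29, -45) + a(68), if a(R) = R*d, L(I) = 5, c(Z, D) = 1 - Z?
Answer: 312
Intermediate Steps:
d = 5
a(R) = 5*R (a(R) = R*5 = 5*R)
c(29, -45) + a(68) = (1 - 1*29) + 5*68 = (1 - 29) + 340 = -28 + 340 = 312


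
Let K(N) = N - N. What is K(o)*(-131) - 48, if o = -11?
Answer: -48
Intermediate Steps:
K(N) = 0
K(o)*(-131) - 48 = 0*(-131) - 48 = 0 - 48 = -48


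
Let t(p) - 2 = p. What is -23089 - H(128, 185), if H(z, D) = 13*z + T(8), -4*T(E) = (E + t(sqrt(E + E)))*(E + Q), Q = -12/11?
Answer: -272017/11 ≈ -24729.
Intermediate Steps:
t(p) = 2 + p
Q = -12/11 (Q = -12*1/11 = -12/11 ≈ -1.0909)
T(E) = -(-12/11 + E)*(2 + E + sqrt(2)*sqrt(E))/4 (T(E) = -(E + (2 + sqrt(E + E)))*(E - 12/11)/4 = -(E + (2 + sqrt(2*E)))*(-12/11 + E)/4 = -(E + (2 + sqrt(2)*sqrt(E)))*(-12/11 + E)/4 = -(2 + E + sqrt(2)*sqrt(E))*(-12/11 + E)/4 = -(-12/11 + E)*(2 + E + sqrt(2)*sqrt(E))/4)
H(z, D) = -266/11 + 13*z (H(z, D) = 13*z + (6/11 - 5/22*8 - 1/4*8**2 - sqrt(2)*8**(3/2)/4 + 3*sqrt(2)*sqrt(8)/11) = 13*z + (6/11 - 20/11 - 1/4*64 - sqrt(2)*16*sqrt(2)/4 + 3*sqrt(2)*(2*sqrt(2))/11) = 13*z + (6/11 - 20/11 - 16 - 8 + 12/11) = 13*z - 266/11 = -266/11 + 13*z)
-23089 - H(128, 185) = -23089 - (-266/11 + 13*128) = -23089 - (-266/11 + 1664) = -23089 - 1*18038/11 = -23089 - 18038/11 = -272017/11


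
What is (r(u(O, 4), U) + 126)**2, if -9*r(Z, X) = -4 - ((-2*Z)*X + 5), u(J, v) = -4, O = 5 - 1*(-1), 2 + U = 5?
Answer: 151321/9 ≈ 16813.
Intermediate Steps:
U = 3 (U = -2 + 5 = 3)
O = 6 (O = 5 + 1 = 6)
r(Z, X) = 1 - 2*X*Z/9 (r(Z, X) = -(-4 - ((-2*Z)*X + 5))/9 = -(-4 - (-2*X*Z + 5))/9 = -(-4 - (5 - 2*X*Z))/9 = -(-4 + (-5 + 2*X*Z))/9 = -(-9 + 2*X*Z)/9 = 1 - 2*X*Z/9)
(r(u(O, 4), U) + 126)**2 = ((1 - 2/9*3*(-4)) + 126)**2 = ((1 + 8/3) + 126)**2 = (11/3 + 126)**2 = (389/3)**2 = 151321/9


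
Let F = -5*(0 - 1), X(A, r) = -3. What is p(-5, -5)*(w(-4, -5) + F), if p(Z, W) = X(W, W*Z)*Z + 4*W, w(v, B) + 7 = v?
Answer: 30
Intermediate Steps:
w(v, B) = -7 + v
p(Z, W) = -3*Z + 4*W
F = 5 (F = -5*(-1) = 5)
p(-5, -5)*(w(-4, -5) + F) = (-3*(-5) + 4*(-5))*((-7 - 4) + 5) = (15 - 20)*(-11 + 5) = -5*(-6) = 30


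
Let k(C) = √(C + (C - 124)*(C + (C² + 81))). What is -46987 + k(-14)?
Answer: -46987 + 2*I*√9077 ≈ -46987.0 + 190.55*I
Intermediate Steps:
k(C) = √(C + (-124 + C)*(81 + C + C²)) (k(C) = √(C + (-124 + C)*(C + (81 + C²))) = √(C + (-124 + C)*(81 + C + C²)))
-46987 + k(-14) = -46987 + √(-10044 + (-14)³ - 123*(-14)² - 42*(-14)) = -46987 + √(-10044 - 2744 - 123*196 + 588) = -46987 + √(-10044 - 2744 - 24108 + 588) = -46987 + √(-36308) = -46987 + 2*I*√9077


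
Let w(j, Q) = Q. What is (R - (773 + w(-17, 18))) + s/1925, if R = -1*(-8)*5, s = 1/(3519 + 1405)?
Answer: -7118503699/9478700 ≈ -751.00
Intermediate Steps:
s = 1/4924 ≈ 0.00020309
R = 40 (R = 8*5 = 40)
(R - (773 + w(-17, 18))) + s/1925 = (40 - (773 + 18)) + (1/4924)/1925 = (40 - 1*791) + (1/4924)*(1/1925) = (40 - 791) + 1/9478700 = -751 + 1/9478700 = -7118503699/9478700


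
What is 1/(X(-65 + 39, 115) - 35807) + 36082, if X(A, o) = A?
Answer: 1292926305/35833 ≈ 36082.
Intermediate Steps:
1/(X(-65 + 39, 115) - 35807) + 36082 = 1/((-65 + 39) - 35807) + 36082 = 1/(-26 - 35807) + 36082 = 1/(-35833) + 36082 = -1/35833 + 36082 = 1292926305/35833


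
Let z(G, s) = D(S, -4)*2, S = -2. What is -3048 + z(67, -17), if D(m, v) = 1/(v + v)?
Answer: -12193/4 ≈ -3048.3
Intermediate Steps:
D(m, v) = 1/(2*v)
z(G, s) = -¼ (z(G, s) = ((½)/(-4))*2 = ((½)*(-¼))*2 = -⅛*2 = -¼)
-3048 + z(67, -17) = -3048 - ¼ = -12193/4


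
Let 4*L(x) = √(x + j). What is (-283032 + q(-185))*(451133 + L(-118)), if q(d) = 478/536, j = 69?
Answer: -34219492347821/268 - 530966359*I/1072 ≈ -1.2768e+11 - 4.953e+5*I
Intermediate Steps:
q(d) = 239/268 (q(d) = 478*(1/536) = 239/268)
L(x) = √(69 + x)/4 (L(x) = √(x + 69)/4 = √(69 + x)/4)
(-283032 + q(-185))*(451133 + L(-118)) = (-283032 + 239/268)*(451133 + √(69 - 118)/4) = -75852337*(451133 + √(-49)/4)/268 = -75852337*(451133 + (7*I)/4)/268 = -75852337*(451133 + 7*I/4)/268 = -34219492347821/268 - 530966359*I/1072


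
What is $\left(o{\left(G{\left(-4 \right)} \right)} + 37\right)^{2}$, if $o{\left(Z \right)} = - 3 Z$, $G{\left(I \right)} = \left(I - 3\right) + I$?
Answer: $4900$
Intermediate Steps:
$G{\left(I \right)} = -3 + 2 I$ ($G{\left(I \right)} = \left(-3 + I\right) + I = -3 + 2 I$)
$\left(o{\left(G{\left(-4 \right)} \right)} + 37\right)^{2} = \left(- 3 \left(-3 + 2 \left(-4\right)\right) + 37\right)^{2} = \left(- 3 \left(-3 - 8\right) + 37\right)^{2} = \left(\left(-3\right) \left(-11\right) + 37\right)^{2} = \left(33 + 37\right)^{2} = 70^{2} = 4900$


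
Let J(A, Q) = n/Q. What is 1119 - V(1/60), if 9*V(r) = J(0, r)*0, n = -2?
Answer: 1119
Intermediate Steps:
J(A, Q) = -2/Q
V(r) = 0 (V(r) = (-2/r*0)/9 = (⅑)*0 = 0)
1119 - V(1/60) = 1119 - 1*0 = 1119 + 0 = 1119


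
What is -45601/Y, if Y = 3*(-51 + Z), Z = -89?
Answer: 45601/420 ≈ 108.57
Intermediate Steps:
Y = -420 (Y = 3*(-51 - 89) = 3*(-140) = -420)
-45601/Y = -45601/(-420) = -45601*(-1/420) = 45601/420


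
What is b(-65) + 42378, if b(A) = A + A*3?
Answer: 42118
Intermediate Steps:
b(A) = 4*A (b(A) = A + 3*A = 4*A)
b(-65) + 42378 = 4*(-65) + 42378 = -260 + 42378 = 42118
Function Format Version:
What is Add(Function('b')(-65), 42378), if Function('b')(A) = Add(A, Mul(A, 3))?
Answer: 42118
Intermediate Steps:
Function('b')(A) = Mul(4, A) (Function('b')(A) = Add(A, Mul(3, A)) = Mul(4, A))
Add(Function('b')(-65), 42378) = Add(Mul(4, -65), 42378) = Add(-260, 42378) = 42118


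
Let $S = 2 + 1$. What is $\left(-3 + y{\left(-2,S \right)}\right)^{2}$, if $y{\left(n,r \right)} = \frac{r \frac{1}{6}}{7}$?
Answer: $\frac{1681}{196} \approx 8.5765$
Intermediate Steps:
$S = 3$
$y{\left(n,r \right)} = \frac{r}{42}$ ($y{\left(n,r \right)} = r \frac{1}{6} \cdot \frac{1}{7} = \frac{r}{6} \cdot \frac{1}{7} = \frac{r}{42}$)
$\left(-3 + y{\left(-2,S \right)}\right)^{2} = \left(-3 + \frac{1}{42} \cdot 3\right)^{2} = \left(-3 + \frac{1}{14}\right)^{2} = \left(- \frac{41}{14}\right)^{2} = \frac{1681}{196}$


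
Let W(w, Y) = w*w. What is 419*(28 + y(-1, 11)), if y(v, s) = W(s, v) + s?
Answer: 67040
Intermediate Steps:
W(w, Y) = w²
y(v, s) = s + s² (y(v, s) = s² + s = s + s²)
419*(28 + y(-1, 11)) = 419*(28 + 11*(1 + 11)) = 419*(28 + 11*12) = 419*(28 + 132) = 419*160 = 67040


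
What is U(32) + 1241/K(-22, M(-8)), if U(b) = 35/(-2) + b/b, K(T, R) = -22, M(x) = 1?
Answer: -802/11 ≈ -72.909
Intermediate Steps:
U(b) = -33/2 (U(b) = 35*(-½) + 1 = -35/2 + 1 = -33/2)
U(32) + 1241/K(-22, M(-8)) = -33/2 + 1241/(-22) = -33/2 + 1241*(-1/22) = -33/2 - 1241/22 = -802/11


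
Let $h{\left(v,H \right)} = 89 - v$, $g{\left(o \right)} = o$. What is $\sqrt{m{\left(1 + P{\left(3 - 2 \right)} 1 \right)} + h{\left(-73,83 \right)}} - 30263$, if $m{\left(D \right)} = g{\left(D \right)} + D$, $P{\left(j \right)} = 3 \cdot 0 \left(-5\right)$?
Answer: $-30263 + 2 \sqrt{41} \approx -30250.0$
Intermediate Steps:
$P{\left(j \right)} = 0$ ($P{\left(j \right)} = 0 \left(-5\right) = 0$)
$m{\left(D \right)} = 2 D$ ($m{\left(D \right)} = D + D = 2 D$)
$\sqrt{m{\left(1 + P{\left(3 - 2 \right)} 1 \right)} + h{\left(-73,83 \right)}} - 30263 = \sqrt{2 \left(1 + 0 \cdot 1\right) + \left(89 - -73\right)} - 30263 = \sqrt{2 \left(1 + 0\right) + \left(89 + 73\right)} - 30263 = \sqrt{2 \cdot 1 + 162} - 30263 = \sqrt{2 + 162} - 30263 = \sqrt{164} - 30263 = 2 \sqrt{41} - 30263 = -30263 + 2 \sqrt{41}$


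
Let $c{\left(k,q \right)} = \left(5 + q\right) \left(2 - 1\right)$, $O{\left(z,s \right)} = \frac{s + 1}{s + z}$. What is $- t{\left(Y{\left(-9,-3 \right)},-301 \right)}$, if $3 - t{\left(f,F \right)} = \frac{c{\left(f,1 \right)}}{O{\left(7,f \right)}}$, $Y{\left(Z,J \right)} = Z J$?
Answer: $\frac{30}{7} \approx 4.2857$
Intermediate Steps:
$Y{\left(Z,J \right)} = J Z$
$O{\left(z,s \right)} = \frac{1 + s}{s + z}$
$c{\left(k,q \right)} = 5 + q$ ($c{\left(k,q \right)} = \left(5 + q\right) 1 = 5 + q$)
$t{\left(f,F \right)} = 3 - \frac{6 \left(7 + f\right)}{1 + f}$ ($t{\left(f,F \right)} = 3 - \frac{5 + 1}{\frac{1}{f + 7} \left(1 + f\right)} = 3 - \frac{6}{\frac{1}{7 + f} \left(1 + f\right)} = 3 - 6 \frac{7 + f}{1 + f} = 3 - \frac{6 \left(7 + f\right)}{1 + f}$)
$- t{\left(Y{\left(-9,-3 \right)},-301 \right)} = - \frac{3 \left(-13 - \left(-3\right) \left(-9\right)\right)}{1 - -27} = - \frac{3 \left(-13 - 27\right)}{1 + 27} = - \frac{3 \left(-13 - 27\right)}{28} = - \frac{3 \left(-40\right)}{28} = \left(-1\right) \left(- \frac{30}{7}\right) = \frac{30}{7}$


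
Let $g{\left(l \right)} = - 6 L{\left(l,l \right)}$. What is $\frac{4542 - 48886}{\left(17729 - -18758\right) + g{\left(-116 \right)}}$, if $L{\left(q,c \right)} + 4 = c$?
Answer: $- \frac{44344}{37207} \approx -1.1918$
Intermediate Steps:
$L{\left(q,c \right)} = -4 + c$
$g{\left(l \right)} = 24 - 6 l$ ($g{\left(l \right)} = - 6 \left(-4 + l\right) = 24 - 6 l$)
$\frac{4542 - 48886}{\left(17729 - -18758\right) + g{\left(-116 \right)}} = \frac{4542 - 48886}{\left(17729 - -18758\right) + \left(24 - -696\right)} = - \frac{44344}{\left(17729 + 18758\right) + \left(24 + 696\right)} = - \frac{44344}{36487 + 720} = - \frac{44344}{37207}$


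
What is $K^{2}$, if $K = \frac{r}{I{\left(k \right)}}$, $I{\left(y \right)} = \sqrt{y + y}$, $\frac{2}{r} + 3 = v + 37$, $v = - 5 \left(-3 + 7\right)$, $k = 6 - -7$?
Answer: $\frac{1}{1274} \approx 0.00078493$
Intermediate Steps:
$k = 13$ ($k = 6 + 7 = 13$)
$v = -20$ ($v = \left(-5\right) 4 = -20$)
$r = \frac{1}{7}$ ($r = \frac{2}{-3 + \left(-20 + 37\right)} = \frac{2}{-3 + 17} = \frac{2}{14} = 2 \cdot \frac{1}{14} = \frac{1}{7} \approx 0.14286$)
$I{\left(y \right)} = \sqrt{2} \sqrt{y}$ ($I{\left(y \right)} = \sqrt{2 y} = \sqrt{2} \sqrt{y}$)
$K = \frac{\sqrt{26}}{182}$ ($K = \frac{1}{7 \sqrt{2} \sqrt{13}} = \frac{1}{7 \sqrt{26}} = \frac{\frac{1}{26} \sqrt{26}}{7} = \frac{\sqrt{26}}{182} \approx 0.028017$)
$K^{2} = \left(\frac{\sqrt{26}}{182}\right)^{2} = \frac{1}{1274}$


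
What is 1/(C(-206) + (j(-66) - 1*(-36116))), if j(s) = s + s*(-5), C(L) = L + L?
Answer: 1/35968 ≈ 2.7802e-5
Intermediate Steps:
C(L) = 2*L
j(s) = -4*s (j(s) = s - 5*s = -4*s)
1/(C(-206) + (j(-66) - 1*(-36116))) = 1/(2*(-206) + (-4*(-66) - 1*(-36116))) = 1/(-412 + (264 + 36116)) = 1/(-412 + 36380) = 1/35968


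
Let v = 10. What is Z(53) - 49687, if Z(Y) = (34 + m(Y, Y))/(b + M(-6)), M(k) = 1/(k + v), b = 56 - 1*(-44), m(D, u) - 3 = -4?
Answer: -19924355/401 ≈ -49687.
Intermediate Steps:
m(D, u) = -1 (m(D, u) = 3 - 4 = -1)
b = 100 (b = 56 + 44 = 100)
M(k) = 1/(10 + k) (M(k) = 1/(k + 10) = 1/(10 + k))
Z(Y) = 132/401 (Z(Y) = (34 - 1)/(100 + 1/(10 - 6)) = 33/(100 + 1/4) = 33/(401/4) = 33*(4/401) = 132/401)
Z(53) - 49687 = 132/401 - 49687 = -19924355/401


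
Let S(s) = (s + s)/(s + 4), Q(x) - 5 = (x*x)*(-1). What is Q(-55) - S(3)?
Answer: -21146/7 ≈ -3020.9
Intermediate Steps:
Q(x) = 5 - x² (Q(x) = 5 + (x*x)*(-1) = 5 + x²*(-1) = 5 - x²)
S(s) = 2*s/(4 + s) (S(s) = (2*s)/(4 + s) = 2*s/(4 + s))
Q(-55) - S(3) = (5 - 1*(-55)²) - 2*3/(4 + 3) = (5 - 1*3025) - 2*3/7 = (5 - 3025) - 2*3/7 = -3020 - 1*6/7 = -3020 - 6/7 = -21146/7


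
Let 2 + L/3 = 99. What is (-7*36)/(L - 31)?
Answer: -63/65 ≈ -0.96923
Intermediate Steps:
L = 291 (L = -6 + 3*99 = -6 + 297 = 291)
(-7*36)/(L - 31) = (-7*36)/(291 - 31) = -252/260 = -252*1/260 = -63/65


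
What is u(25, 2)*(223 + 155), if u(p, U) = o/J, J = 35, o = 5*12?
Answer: 648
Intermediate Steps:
o = 60
u(p, U) = 12/7 (u(p, U) = 60/35 = 60*(1/35) = 12/7)
u(25, 2)*(223 + 155) = 12*(223 + 155)/7 = (12/7)*378 = 648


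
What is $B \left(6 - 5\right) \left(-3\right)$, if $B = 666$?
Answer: $-1998$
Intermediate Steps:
$B \left(6 - 5\right) \left(-3\right) = 666 \left(6 - 5\right) \left(-3\right) = 666 \cdot 1 \left(-3\right) = 666 \left(-3\right) = -1998$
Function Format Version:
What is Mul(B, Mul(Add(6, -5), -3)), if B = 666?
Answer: -1998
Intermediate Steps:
Mul(B, Mul(Add(6, -5), -3)) = Mul(666, Mul(Add(6, -5), -3)) = Mul(666, Mul(1, -3)) = Mul(666, -3) = -1998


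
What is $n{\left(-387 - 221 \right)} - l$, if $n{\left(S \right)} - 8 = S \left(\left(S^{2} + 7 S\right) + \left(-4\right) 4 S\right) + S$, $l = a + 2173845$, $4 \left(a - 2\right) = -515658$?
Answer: $- \frac{460256441}{2} \approx -2.3013 \cdot 10^{8}$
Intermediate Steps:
$a = - \frac{257825}{2}$ ($a = 2 + \frac{1}{4} \left(-515658\right) = 2 - \frac{257829}{2} = - \frac{257825}{2} \approx -1.2891 \cdot 10^{5}$)
$l = \frac{4089865}{2}$ ($l = - \frac{257825}{2} + 2173845 = \frac{4089865}{2} \approx 2.0449 \cdot 10^{6}$)
$n{\left(S \right)} = 8 + S + S \left(S^{2} - 9 S\right)$ ($n{\left(S \right)} = 8 + \left(S \left(\left(S^{2} + 7 S\right) + \left(-4\right) 4 S\right) + S\right) = 8 + \left(S \left(\left(S^{2} + 7 S\right) - 16 S\right) + S\right) = 8 + \left(S \left(S^{2} - 9 S\right) + S\right) = 8 + \left(S + S \left(S^{2} - 9 S\right)\right) = 8 + S + S \left(S^{2} - 9 S\right)$)
$n{\left(-387 - 221 \right)} - l = \left(8 - 608 + \left(-387 - 221\right)^{3} - 9 \left(-387 - 221\right)^{2}\right) - \frac{4089865}{2} = \left(8 - 608 + \left(-608\right)^{3} - 9 \left(-608\right)^{2}\right) - \frac{4089865}{2} = \left(8 - 608 - 224755712 - 3326976\right) - \frac{4089865}{2} = -228083288 - \frac{4089865}{2} = - \frac{460256441}{2}$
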